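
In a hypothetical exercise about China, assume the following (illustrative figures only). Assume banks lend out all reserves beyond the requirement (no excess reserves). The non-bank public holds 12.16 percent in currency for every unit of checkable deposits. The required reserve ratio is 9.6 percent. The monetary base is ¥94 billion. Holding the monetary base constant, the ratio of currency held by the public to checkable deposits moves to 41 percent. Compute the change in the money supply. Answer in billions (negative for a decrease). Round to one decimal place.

Initially m₁ = (1 + 0.1216) / (0.096 + 0.1216) ≈ 5.1544, so M₁ = 5.1544 × 94 = 484.5136 billion.
After the change m₂ = (1 + 0.41) / (0.096 + 0.41) ≈ 2.7866, so M₂ = 2.7866 × 94 = 261.9404 billion.
ΔM = M₂ − M₁ = 261.9404 − 484.5136 = -222.5732 billion.

-222.6 billion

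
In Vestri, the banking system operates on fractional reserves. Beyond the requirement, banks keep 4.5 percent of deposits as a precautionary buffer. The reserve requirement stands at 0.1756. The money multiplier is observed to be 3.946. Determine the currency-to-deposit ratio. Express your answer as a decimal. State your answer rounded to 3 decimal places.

0.044

Using m = 3.946. From m = (1 + c)/(c + rr + e), rearranging gives 1 + c = m·(c + rr + e), so c·(1 − m) = m·(rr + e) − 1.
Hence c = [m·(rr + e) − 1]/(1 − m) = [3.946 × (0.1756 + 0.045) − 1] / (1 − 3.946) ≈ 0.043962.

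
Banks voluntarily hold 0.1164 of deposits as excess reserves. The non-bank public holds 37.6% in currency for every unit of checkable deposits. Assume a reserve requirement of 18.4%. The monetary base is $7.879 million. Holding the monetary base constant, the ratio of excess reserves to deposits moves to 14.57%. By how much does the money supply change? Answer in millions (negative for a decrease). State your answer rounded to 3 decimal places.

-0.665 million

Initially m₁ = (1 + 0.376) / (0.184 + 0.1164 + 0.376) ≈ 2.03430, so M₁ = 2.03430 × 7.879 ≈ 16.0282 million.
After the change m₂ = (1 + 0.376) / (0.184 + 0.1457 + 0.376) ≈ 1.94984, so M₂ = 1.94984 × 7.879 ≈ 15.3628 million.
ΔM = M₂ − M₁ = 15.3628 − 16.0282 = -0.6654 million.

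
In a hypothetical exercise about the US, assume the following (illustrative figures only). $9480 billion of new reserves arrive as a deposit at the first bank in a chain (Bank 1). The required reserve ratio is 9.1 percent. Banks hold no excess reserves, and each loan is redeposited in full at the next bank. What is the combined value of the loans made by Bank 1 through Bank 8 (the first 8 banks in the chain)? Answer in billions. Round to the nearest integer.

Bank i lends (1 − rr)^i of the original deposit: Bank 1 lends 9480·0.9090 = 8617.3200, Bank 2 lends 9480·0.9090² ≈ 7833.1439, and so on.
Summing a geometric series: total = 9480·[0.9090·(1 − 0.9090^8) / (1 − 0.9090)] ≈ 50554.8520 billion.

$50555 billion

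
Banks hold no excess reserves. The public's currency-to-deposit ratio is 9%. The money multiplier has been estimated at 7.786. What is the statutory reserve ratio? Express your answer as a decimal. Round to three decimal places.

Using m = 7.786. Since m = (1 + c)/(c + rr + e), the denominator satisfies c + rr + e = (1 + c)/m = (1 + 0.09) / 7.786 ≈ 0.139995.
With c = 0.09 and e = 0, the statutory reserve ratio is 0.139995 − 0.09 − 0 = 0.049995.

0.050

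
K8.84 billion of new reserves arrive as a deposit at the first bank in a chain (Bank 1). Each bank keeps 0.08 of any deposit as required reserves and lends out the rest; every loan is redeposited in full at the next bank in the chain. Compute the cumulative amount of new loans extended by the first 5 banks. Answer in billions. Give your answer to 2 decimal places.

K34.66 billion

Bank i lends (1 − rr)^i of the original deposit: Bank 1 lends 8.84·0.9200 = 8.1328, Bank 2 lends 8.84·0.9200² ≈ 7.4822, and so on.
Summing a geometric series: total = 8.84·[0.9200·(1 − 0.9200^5) / (1 − 0.9200)] ≈ 34.6578 billion.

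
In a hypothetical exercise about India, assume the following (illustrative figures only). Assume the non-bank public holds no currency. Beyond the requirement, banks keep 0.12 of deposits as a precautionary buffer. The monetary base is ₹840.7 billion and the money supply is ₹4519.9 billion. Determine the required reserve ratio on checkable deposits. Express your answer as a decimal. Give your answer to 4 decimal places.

0.0660

Using m = M/MB = 4519.9/840.7 ≈ 5.376353. Since m = (1 + c)/(c + rr + e), the denominator satisfies c + rr + e = (1 + c)/m = (1 + 0) / 5.376353 ≈ 0.186000.
With c = 0 and e = 0.12, the required reserve ratio on checkable deposits is 0.186000 − 0 − 0.12 = 0.066.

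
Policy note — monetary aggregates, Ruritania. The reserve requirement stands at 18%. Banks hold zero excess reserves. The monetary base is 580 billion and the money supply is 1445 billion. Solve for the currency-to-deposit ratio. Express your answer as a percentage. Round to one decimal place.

Using m = M/MB = 1445/580 ≈ 2.491379. From m = (1 + c)/(c + rr + e), rearranging gives 1 + c = m·(c + rr + e), so c·(1 − m) = m·(rr + e) − 1.
Hence c = [m·(rr + e) − 1]/(1 − m) = [2.491379 × (0.18 + 0) − 1] / (1 − 2.491379) ≈ 0.369827.

37.0%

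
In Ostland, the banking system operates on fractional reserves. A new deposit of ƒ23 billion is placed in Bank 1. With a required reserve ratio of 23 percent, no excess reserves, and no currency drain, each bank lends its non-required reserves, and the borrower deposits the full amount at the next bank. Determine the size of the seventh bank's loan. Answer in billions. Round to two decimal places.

Each bank lends a fraction (1 − rr) = 0.7700 of the deposit it receives, so Bank 7 receives 23·0.7700^6 and lends 23·0.7700^7 ≈ 3.6912 billion.

ƒ3.69 billion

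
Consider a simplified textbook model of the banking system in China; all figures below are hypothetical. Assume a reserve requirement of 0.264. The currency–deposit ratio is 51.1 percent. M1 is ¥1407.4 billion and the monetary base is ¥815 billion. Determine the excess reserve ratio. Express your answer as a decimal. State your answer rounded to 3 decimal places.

Using m = M/MB = 1407.4/815 ≈ 1.726871. Since m = (1 + c)/(c + rr + e), the denominator satisfies c + rr + e = (1 + c)/m = (1 + 0.511) / 1.726871 ≈ 0.874993.
With c = 0.511 and rr = 0.264, the excess reserve ratio is 0.874993 − 0.511 − 0.264 = 0.099993.

0.100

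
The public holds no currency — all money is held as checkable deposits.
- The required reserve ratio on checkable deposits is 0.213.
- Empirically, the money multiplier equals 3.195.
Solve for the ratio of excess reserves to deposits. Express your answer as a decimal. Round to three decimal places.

Using m = 3.195. Since m = (1 + c)/(c + rr + e), the denominator satisfies c + rr + e = (1 + c)/m = (1 + 0) / 3.195 ≈ 0.312989.
With c = 0 and rr = 0.213, the ratio of excess reserves to deposits is 0.312989 − 0 − 0.213 = 0.099989.

0.100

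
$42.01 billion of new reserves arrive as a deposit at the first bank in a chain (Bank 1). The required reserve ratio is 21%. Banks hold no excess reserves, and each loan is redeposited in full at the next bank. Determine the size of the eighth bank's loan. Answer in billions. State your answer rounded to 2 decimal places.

Each bank lends a fraction (1 − rr) = 0.7900 of the deposit it receives, so Bank 8 receives 42.01·0.7900^7 and lends 42.01·0.7900^8 ≈ 6.3734 billion.

$6.37 billion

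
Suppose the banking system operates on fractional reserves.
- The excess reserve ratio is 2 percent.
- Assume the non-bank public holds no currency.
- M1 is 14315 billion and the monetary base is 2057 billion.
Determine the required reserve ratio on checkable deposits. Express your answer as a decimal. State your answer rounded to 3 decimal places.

0.124

Using m = M/MB = 14315/2057 ≈ 6.959164. Since m = (1 + c)/(c + rr + e), the denominator satisfies c + rr + e = (1 + c)/m = (1 + 0) / 6.959164 ≈ 0.143695.
With c = 0 and e = 0.02, the required reserve ratio on checkable deposits is 0.143695 − 0 − 0.02 = 0.123695.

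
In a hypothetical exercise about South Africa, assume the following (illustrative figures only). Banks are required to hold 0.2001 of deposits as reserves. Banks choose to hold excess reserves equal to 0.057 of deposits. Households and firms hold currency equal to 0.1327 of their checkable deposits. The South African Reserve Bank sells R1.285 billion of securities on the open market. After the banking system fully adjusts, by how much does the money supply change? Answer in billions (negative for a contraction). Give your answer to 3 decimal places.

-3.734 billion

The money multiplier is m = (1 + c) / (rr + e + c) = (1 + 0.1327) / (0.2001 + 0.057 + 0.1327) ≈ 2.90585.
The sale removes 1.285 billion of base, so ΔM = m × ΔMB = 2.90585 × (−1.285) ≈ -3.734 billion.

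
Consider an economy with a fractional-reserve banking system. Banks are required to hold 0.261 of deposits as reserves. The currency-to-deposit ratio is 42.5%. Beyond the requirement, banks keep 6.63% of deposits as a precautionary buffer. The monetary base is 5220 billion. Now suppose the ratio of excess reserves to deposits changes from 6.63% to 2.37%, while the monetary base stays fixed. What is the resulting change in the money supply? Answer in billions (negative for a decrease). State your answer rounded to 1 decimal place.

593.5 billion

Initially m₁ = (1 + 0.425) / (0.261 + 0.0663 + 0.425) ≈ 1.894191, so M₁ = 1.894191 × 5220 ≈ 9887.677 billion.
After the change m₂ = (1 + 0.425) / (0.261 + 0.0237 + 0.425) ≈ 2.007891, so M₂ = 2.007891 × 5220 ≈ 10481.191 billion.
ΔM = M₂ − M₁ = 10481.191 − 9887.677 = 593.514 billion.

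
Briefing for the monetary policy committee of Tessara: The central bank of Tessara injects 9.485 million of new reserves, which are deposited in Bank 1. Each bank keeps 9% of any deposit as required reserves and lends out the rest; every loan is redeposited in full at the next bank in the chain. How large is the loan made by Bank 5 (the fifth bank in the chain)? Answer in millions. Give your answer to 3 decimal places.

Each bank lends a fraction (1 − rr) = 0.9100 of the deposit it receives, so Bank 5 receives 9.485·0.9100^4 and lends 9.485·0.9100^5 ≈ 5.9189 million.

5.919 million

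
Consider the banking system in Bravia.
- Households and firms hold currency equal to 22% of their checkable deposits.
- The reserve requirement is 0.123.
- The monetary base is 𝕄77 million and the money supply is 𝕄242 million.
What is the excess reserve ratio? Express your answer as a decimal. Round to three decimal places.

Using m = M/MB = 242/77 ≈ 3.142857. Since m = (1 + c)/(c + rr + e), the denominator satisfies c + rr + e = (1 + c)/m = (1 + 0.22) / 3.142857 ≈ 0.388182.
With c = 0.22 and rr = 0.123, the excess reserve ratio is 0.388182 − 0.22 − 0.123 = 0.045182.

0.045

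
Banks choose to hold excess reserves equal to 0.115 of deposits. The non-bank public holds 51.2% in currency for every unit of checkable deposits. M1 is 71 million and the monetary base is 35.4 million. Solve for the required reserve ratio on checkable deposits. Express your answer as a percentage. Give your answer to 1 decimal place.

12.7%

Using m = M/MB = 71/35.4 ≈ 2.005650. Since m = (1 + c)/(c + rr + e), the denominator satisfies c + rr + e = (1 + c)/m = (1 + 0.512) / 2.005650 ≈ 0.753870.
With c = 0.512 and e = 0.115, the required reserve ratio on checkable deposits is 0.753870 − 0.512 − 0.115 = 0.12687.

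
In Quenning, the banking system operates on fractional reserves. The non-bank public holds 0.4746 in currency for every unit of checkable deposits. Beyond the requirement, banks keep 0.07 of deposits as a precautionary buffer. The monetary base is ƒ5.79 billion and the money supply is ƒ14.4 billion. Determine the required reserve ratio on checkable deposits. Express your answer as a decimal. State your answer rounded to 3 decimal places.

0.048

Using m = M/MB = 14.4/5.79 ≈ 2.487047. Since m = (1 + c)/(c + rr + e), the denominator satisfies c + rr + e = (1 + c)/m = (1 + 0.4746) / 2.487047 ≈ 0.592912.
With c = 0.4746 and e = 0.07, the required reserve ratio on checkable deposits is 0.592912 − 0.4746 − 0.07 = 0.048312.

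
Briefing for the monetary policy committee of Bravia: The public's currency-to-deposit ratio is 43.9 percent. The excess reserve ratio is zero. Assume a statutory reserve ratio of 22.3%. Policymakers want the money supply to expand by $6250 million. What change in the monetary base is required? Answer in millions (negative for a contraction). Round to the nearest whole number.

The money multiplier is m = (1 + c) / (rr + c) = (1 + 0.439) / (0.223 + 0.439) ≈ 2.17372.
ΔMB = ΔM / m = (+6250) / 2.17372 ≈ 2875.2553 million.

$2875 million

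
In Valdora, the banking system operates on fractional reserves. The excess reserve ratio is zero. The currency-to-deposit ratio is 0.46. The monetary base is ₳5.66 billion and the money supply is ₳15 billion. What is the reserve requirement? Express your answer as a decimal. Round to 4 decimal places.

Using m = M/MB = 15/5.66 ≈ 2.650177. Since m = (1 + c)/(c + rr + e), the denominator satisfies c + rr + e = (1 + c)/m = (1 + 0.46) / 2.650177 ≈ 0.550907.
With c = 0.46 and e = 0, the reserve requirement is 0.550907 − 0.46 − 0 = 0.090907.

0.0909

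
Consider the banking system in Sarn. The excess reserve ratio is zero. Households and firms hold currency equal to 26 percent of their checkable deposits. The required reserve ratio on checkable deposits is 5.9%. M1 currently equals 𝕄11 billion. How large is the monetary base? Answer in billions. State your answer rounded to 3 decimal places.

The money multiplier is m = (1 + c) / (rr + c) = (1 + 0.26) / (0.059 + 0.26) ≈ 3.949843.
MB = M / m = 11 / 3.949843 ≈ 2.7849 billion.

𝕄2.785 billion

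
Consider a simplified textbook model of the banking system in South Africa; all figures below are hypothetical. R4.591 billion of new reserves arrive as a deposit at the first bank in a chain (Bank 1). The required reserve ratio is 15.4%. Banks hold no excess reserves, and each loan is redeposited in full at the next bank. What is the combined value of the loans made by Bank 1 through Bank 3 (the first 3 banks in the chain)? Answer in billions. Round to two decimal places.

R9.95 billion

Bank i lends (1 − rr)^i of the original deposit: Bank 1 lends 4.591·0.8460 ≈ 3.8840, Bank 2 lends 4.591·0.8460² ≈ 3.2859, and so on.
Summing a geometric series: total = 4.591·[0.8460·(1 − 0.8460^3) / (1 − 0.8460)] ≈ 9.9497 billion.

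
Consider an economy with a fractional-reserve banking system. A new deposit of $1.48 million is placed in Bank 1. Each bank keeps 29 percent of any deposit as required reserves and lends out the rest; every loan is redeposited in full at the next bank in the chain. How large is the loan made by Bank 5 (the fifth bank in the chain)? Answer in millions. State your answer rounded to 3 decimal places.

Each bank lends a fraction (1 − rr) = 0.7100 of the deposit it receives, so Bank 5 receives 1.48·0.7100^4 and lends 1.48·0.7100^5 ≈ 0.2670 million.

$0.267 million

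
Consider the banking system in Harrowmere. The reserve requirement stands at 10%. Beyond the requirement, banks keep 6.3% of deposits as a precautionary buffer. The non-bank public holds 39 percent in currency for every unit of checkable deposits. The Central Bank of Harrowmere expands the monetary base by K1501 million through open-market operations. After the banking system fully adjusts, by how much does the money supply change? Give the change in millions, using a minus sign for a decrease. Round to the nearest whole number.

K3773 million

The money multiplier is m = (1 + c) / (rr + e + c) = (1 + 0.39) / (0.1 + 0.063 + 0.39) ≈ 2.51356.
The purchase adds 1501 million of base, so ΔM = m × ΔMB = 2.51356 × (+1501) ≈ 3772.8536 million.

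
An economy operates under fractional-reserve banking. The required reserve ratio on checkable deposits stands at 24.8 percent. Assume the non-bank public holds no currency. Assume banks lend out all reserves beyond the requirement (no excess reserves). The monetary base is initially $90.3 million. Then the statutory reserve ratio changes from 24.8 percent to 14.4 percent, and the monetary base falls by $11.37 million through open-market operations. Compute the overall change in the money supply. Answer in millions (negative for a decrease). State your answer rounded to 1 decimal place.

$184.0 million

Before: m₁ = 1 / (0.248) ≈ 4.0323, MB₁ = 90.3, so M₁ = 4.0323 × 90.3 ≈ 364.1167 million.
After: m₂ = 1 / (0.144) ≈ 6.9444, MB₂ = 90.3 − 11.37 = 78.93, so M₂ = 6.9444 × 78.93 ≈ 548.1215 million.
ΔM = M₂ − M₁ = 548.1215 − 364.1167 = 184.0048 million.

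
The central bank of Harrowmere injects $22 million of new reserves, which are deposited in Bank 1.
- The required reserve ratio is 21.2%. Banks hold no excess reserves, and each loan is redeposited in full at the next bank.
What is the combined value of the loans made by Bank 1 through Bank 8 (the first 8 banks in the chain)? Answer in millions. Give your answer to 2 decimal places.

$69.62 million

Bank i lends (1 − rr)^i of the original deposit: Bank 1 lends 22·0.7880 = 17.3360, Bank 2 lends 22·0.7880² ≈ 13.6608, and so on.
Summing a geometric series: total = 22·[0.7880·(1 − 0.7880^8) / (1 − 0.7880)] ≈ 69.6167 million.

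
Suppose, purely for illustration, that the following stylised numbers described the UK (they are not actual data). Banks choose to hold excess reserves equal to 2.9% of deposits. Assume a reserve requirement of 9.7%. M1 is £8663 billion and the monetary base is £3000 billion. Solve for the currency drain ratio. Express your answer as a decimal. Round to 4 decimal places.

Using m = M/MB = 8663/3000 ≈ 2.887667. From m = (1 + c)/(c + rr + e), rearranging gives 1 + c = m·(c + rr + e), so c·(1 − m) = m·(rr + e) − 1.
Hence c = [m·(rr + e) − 1]/(1 − m) = [2.887667 × (0.097 + 0.029) − 1] / (1 − 2.887667) ≈ 0.337005.

0.3370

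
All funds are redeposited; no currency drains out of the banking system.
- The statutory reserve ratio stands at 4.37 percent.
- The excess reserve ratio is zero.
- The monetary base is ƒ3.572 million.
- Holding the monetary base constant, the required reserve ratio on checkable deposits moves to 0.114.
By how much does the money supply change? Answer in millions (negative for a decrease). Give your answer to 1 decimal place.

-50.4 million

Initially m₁ = 1 / (0.0437) ≈ 22.8833, so M₁ = 22.8833 × 3.572 ≈ 81.7391 million.
After the change m₂ = 1 / (0.114) ≈ 8.7719, so M₂ = 8.7719 × 3.572 ≈ 31.3332 million.
ΔM = M₂ − M₁ = 31.3332 − 81.7391 = -50.4059 million.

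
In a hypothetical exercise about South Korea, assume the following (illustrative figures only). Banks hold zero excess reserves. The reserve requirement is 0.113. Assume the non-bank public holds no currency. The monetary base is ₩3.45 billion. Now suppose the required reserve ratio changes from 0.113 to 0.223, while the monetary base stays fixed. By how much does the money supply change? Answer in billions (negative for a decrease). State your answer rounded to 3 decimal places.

-15.060 billion

Initially m₁ = 1 / (0.113) ≈ 8.84956, so M₁ = 8.84956 × 3.45 ≈ 30.531 billion.
After the change m₂ = 1 / (0.223) ≈ 4.48430, so M₂ = 4.48430 × 3.45 ≈ 15.4708 billion.
ΔM = M₂ − M₁ = 15.4708 − 30.531 = -15.0602 billion.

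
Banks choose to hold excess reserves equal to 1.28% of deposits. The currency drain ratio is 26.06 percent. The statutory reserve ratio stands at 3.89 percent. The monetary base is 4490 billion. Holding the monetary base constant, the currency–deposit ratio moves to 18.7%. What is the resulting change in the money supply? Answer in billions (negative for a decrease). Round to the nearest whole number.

Initially m₁ = (1 + 0.2606) / (0.0389 + 0.0128 + 0.2606) ≈ 4.03650, so M₁ = 4.03650 × 4490 = 18123.885 billion.
After the change m₂ = (1 + 0.187) / (0.0389 + 0.0128 + 0.187) ≈ 4.97277, so M₂ = 4.97277 × 4490 = 22327.7373 billion.
ΔM = M₂ − M₁ = 22327.7373 − 18123.885 = 4203.8523 billion.

4204 billion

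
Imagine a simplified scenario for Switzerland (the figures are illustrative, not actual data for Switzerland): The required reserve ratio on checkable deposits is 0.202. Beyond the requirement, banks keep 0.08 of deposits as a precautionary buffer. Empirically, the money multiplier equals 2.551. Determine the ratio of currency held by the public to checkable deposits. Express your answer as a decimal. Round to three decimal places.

0.181

Using m = 2.551. From m = (1 + c)/(c + rr + e), rearranging gives 1 + c = m·(c + rr + e), so c·(1 − m) = m·(rr + e) − 1.
Hence c = [m·(rr + e) − 1]/(1 − m) = [2.551 × (0.202 + 0.08) − 1] / (1 − 2.551) ≈ 0.180927.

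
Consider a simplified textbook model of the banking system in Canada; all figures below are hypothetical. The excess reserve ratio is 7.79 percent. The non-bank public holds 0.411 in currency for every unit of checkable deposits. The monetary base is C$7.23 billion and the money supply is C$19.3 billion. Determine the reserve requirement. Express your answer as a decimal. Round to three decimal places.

0.040

Using m = M/MB = 19.3/7.23 ≈ 2.669433. Since m = (1 + c)/(c + rr + e), the denominator satisfies c + rr + e = (1 + c)/m = (1 + 0.411) / 2.669433 ≈ 0.528577.
With c = 0.411 and e = 0.0779, the reserve requirement is 0.528577 − 0.411 − 0.0779 = 0.039677.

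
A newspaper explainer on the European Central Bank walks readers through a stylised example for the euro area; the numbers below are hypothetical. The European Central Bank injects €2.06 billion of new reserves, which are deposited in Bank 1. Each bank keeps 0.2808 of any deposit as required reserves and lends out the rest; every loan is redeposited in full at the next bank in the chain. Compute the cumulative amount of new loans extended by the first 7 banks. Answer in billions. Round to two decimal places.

€4.75 billion

Bank i lends (1 − rr)^i of the original deposit: Bank 1 lends 2.06·0.7192 ≈ 1.4816, Bank 2 lends 2.06·0.7192² ≈ 1.0655, and so on.
Summing a geometric series: total = 2.06·[0.7192·(1 − 0.7192^7) / (1 − 0.7192)] ≈ 4.7511 billion.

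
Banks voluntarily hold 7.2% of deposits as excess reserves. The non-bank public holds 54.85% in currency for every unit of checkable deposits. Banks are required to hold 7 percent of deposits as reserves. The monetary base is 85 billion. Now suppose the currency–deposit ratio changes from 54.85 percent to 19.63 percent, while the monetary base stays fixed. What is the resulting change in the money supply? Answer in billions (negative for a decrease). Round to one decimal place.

110.0 billion

Initially m₁ = (1 + 0.5485) / (0.07 + 0.072 + 0.5485) ≈ 2.2426, so M₁ = 2.2426 × 85 = 190.621 billion.
After the change m₂ = (1 + 0.1963) / (0.07 + 0.072 + 0.1963) ≈ 3.5362, so M₂ = 3.5362 × 85 = 300.577 billion.
ΔM = M₂ − M₁ = 300.577 − 190.621 = 109.956 billion.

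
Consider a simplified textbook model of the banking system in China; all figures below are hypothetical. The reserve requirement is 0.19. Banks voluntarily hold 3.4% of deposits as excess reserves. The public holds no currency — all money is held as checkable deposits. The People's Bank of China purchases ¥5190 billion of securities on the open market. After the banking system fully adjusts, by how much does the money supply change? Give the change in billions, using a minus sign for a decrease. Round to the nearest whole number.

The money multiplier is m = 1 / (rr + e) = 1 / (0.19 + 0.034) ≈ 4.46429.
The purchase adds 5190 billion of base, so ΔM = m × ΔMB = 4.46429 × (+5190) = 23169.6651 billion.

¥23170 billion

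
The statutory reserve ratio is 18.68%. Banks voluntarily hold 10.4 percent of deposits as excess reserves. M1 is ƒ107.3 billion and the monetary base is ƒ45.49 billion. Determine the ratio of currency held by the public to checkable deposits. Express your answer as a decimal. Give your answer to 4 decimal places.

0.2311

Using m = M/MB = 107.3/45.49 ≈ 2.358760. From m = (1 + c)/(c + rr + e), rearranging gives 1 + c = m·(c + rr + e), so c·(1 − m) = m·(rr + e) − 1.
Hence c = [m·(rr + e) − 1]/(1 − m) = [2.358760 × (0.1868 + 0.104) − 1] / (1 − 2.358760) ≈ 0.231146.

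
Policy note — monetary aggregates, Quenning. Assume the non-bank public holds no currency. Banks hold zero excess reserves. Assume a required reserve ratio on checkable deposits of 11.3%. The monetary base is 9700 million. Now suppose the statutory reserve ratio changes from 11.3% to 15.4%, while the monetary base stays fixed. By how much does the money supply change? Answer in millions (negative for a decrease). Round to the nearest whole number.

Initially m₁ = 1 / (0.113) ≈ 8.84956, so M₁ = 8.84956 × 9700 = 85840.732 million.
After the change m₂ = 1 / (0.154) ≈ 6.49351, so M₂ = 6.49351 × 9700 = 62987.047 million.
ΔM = M₂ − M₁ = 62987.047 − 85840.732 = -22853.685 million.

-22854 million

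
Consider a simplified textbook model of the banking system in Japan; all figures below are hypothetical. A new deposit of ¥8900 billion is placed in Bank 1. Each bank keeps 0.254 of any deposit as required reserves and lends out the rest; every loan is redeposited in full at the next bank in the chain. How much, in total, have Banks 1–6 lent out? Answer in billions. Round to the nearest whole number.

¥21634 billion

Bank i lends (1 − rr)^i of the original deposit: Bank 1 lends 8900·0.7460 = 6639.4000, Bank 2 lends 8900·0.7460² = 4952.9924, and so on.
Summing a geometric series: total = 8900·[0.7460·(1 − 0.7460^6) / (1 − 0.7460)] ≈ 21634.0248 billion.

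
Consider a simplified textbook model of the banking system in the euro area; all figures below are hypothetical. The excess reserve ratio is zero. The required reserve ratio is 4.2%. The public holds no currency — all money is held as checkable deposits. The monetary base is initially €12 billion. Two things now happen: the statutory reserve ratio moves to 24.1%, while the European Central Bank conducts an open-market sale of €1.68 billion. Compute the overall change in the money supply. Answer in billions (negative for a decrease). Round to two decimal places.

Before: m₁ = 1 / (0.042) ≈ 23.80952, MB₁ = 12, so M₁ = 23.80952 × 12 ≈ 285.7142 billion.
After: m₂ = 1 / (0.241) ≈ 4.14938, MB₂ = 12 − 1.68 = 10.32, so M₂ = 4.14938 × 10.32 ≈ 42.8216 billion.
ΔM = M₂ − M₁ = 42.8216 − 285.7142 = -242.8926 billion.

-242.89 billion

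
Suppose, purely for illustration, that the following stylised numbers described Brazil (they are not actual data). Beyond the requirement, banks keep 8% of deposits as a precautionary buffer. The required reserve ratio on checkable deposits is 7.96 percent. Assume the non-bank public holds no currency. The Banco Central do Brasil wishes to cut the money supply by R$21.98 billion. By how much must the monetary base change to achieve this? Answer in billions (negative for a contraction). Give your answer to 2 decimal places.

-3.51 billion

The money multiplier is m = 1 / (rr + e) = 1 / (0.0796 + 0.08) ≈ 6.26566.
ΔMB = ΔM / m = (−21.98) / 6.26566 ≈ -3.508 billion.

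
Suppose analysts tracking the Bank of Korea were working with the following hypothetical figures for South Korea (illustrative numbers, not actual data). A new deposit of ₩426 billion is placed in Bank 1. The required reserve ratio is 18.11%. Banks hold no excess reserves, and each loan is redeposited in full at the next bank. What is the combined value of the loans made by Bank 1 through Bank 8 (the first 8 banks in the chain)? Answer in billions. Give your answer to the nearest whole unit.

Bank i lends (1 − rr)^i of the original deposit: Bank 1 lends 426·0.8189 = 348.8514, Bank 2 lends 426·0.8189² ≈ 285.6744, and so on.
Summing a geometric series: total = 426·[0.8189·(1 − 0.8189^8) / (1 − 0.8189)] ≈ 1536.7364 billion.

₩1537 billion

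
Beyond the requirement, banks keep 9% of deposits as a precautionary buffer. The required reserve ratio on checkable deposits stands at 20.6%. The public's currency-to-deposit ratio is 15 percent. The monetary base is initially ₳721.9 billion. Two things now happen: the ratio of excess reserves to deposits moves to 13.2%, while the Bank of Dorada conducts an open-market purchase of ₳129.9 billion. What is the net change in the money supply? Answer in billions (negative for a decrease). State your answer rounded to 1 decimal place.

₳145.9 billion

Before: m₁ = (1 + 0.15) / (0.206 + 0.09 + 0.15) ≈ 2.57848, MB₁ = 721.9, so M₁ = 2.57848 × 721.9 ≈ 1861.4047 billion.
After: m₂ = (1 + 0.15) / (0.206 + 0.132 + 0.15) ≈ 2.35656, MB₂ = 721.9 + 129.9 = 851.8, so M₂ = 2.35656 × 851.8 ≈ 2007.3178 billion.
ΔM = M₂ − M₁ = 2007.3178 − 1861.4047 = 145.9131 billion.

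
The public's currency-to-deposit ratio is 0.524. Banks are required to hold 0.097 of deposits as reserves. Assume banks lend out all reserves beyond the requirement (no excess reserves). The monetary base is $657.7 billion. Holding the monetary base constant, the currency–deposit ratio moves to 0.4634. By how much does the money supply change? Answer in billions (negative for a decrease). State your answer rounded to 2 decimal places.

Initially m₁ = (1 + 0.524) / (0.097 + 0.524) ≈ 2.454106, so M₁ = 2.454106 × 657.7 ≈ 1614.0655 billion.
After the change m₂ = (1 + 0.4634) / (0.097 + 0.4634) ≈ 2.611349, so M₂ = 2.611349 × 657.7 ≈ 1717.4842 billion.
ΔM = M₂ − M₁ = 1717.4842 − 1614.0655 = 103.4187 billion.

$103.42 billion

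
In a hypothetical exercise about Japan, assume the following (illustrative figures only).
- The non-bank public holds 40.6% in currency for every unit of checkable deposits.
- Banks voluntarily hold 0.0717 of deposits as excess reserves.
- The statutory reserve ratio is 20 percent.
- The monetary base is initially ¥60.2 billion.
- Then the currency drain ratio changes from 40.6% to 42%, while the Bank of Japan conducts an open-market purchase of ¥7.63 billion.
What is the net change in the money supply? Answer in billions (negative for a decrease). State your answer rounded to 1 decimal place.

¥14.4 billion

Before: m₁ = (1 + 0.406) / (0.2 + 0.0717 + 0.406) ≈ 2.0747, MB₁ = 60.2, so M₁ = 2.0747 × 60.2 ≈ 124.8969 billion.
After: m₂ = (1 + 0.42) / (0.2 + 0.0717 + 0.42) ≈ 2.0529, MB₂ = 60.2 + 7.63 = 67.83, so M₂ = 2.0529 × 67.83 ≈ 139.2482 billion.
ΔM = M₂ − M₁ = 139.2482 − 124.8969 = 14.3513 billion.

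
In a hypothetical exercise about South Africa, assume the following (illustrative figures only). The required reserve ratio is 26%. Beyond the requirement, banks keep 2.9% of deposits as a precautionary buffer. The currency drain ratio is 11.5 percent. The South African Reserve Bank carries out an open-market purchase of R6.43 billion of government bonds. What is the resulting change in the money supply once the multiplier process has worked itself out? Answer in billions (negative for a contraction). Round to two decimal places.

R17.75 billion

The money multiplier is m = (1 + c) / (rr + e + c) = (1 + 0.115) / (0.26 + 0.029 + 0.115) ≈ 2.7599.
The purchase adds 6.43 billion of base, so ΔM = m × ΔMB = 2.7599 × (+6.43) ≈ 17.7462 billion.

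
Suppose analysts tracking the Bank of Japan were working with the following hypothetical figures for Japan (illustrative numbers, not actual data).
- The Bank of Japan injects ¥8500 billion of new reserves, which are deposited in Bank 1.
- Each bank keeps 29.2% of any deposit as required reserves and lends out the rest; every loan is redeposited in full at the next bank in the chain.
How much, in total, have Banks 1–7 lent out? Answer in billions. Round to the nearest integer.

¥18772 billion

Bank i lends (1 − rr)^i of the original deposit: Bank 1 lends 8500·0.7080 = 6018.0000, Bank 2 lends 8500·0.7080² = 4260.7440, and so on.
Summing a geometric series: total = 8500·[0.7080·(1 − 0.7080^7) / (1 − 0.7080)] ≈ 18771.7726 billion.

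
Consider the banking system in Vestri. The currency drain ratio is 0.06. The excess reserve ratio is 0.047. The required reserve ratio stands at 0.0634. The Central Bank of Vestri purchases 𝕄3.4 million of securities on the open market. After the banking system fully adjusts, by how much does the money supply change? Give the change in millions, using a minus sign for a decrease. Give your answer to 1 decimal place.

The money multiplier is m = (1 + c) / (rr + e + c) = (1 + 0.06) / (0.0634 + 0.047 + 0.06) ≈ 6.2207.
The purchase adds 3.4 million of base, so ΔM = m × ΔMB = 6.2207 × (+3.4) ≈ 21.1504 million.

𝕄21.2 million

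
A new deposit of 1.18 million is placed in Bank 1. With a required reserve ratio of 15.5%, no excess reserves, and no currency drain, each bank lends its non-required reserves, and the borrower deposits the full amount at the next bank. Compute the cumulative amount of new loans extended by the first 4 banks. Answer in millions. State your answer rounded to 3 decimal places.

3.153 million

Bank i lends (1 − rr)^i of the original deposit: Bank 1 lends 1.18·0.8450 = 0.9971, Bank 2 lends 1.18·0.8450² ≈ 0.8425, and so on.
Summing a geometric series: total = 1.18·[0.8450·(1 − 0.8450^4) / (1 − 0.8450)] ≈ 3.1532 million.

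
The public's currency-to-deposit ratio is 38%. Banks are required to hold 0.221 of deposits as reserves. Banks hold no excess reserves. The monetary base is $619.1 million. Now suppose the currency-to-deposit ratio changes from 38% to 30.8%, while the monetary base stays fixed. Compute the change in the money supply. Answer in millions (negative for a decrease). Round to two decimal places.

Initially m₁ = (1 + 0.38) / (0.221 + 0.38) ≈ 2.296173, so M₁ = 2.296173 × 619.1 ≈ 1421.5607 million.
After the change m₂ = (1 + 0.308) / (0.221 + 0.308) ≈ 2.472590, so M₂ = 2.472590 × 619.1 ≈ 1530.7805 million.
ΔM = M₂ − M₁ = 1530.7805 − 1421.5607 = 109.2198 million.

$109.22 million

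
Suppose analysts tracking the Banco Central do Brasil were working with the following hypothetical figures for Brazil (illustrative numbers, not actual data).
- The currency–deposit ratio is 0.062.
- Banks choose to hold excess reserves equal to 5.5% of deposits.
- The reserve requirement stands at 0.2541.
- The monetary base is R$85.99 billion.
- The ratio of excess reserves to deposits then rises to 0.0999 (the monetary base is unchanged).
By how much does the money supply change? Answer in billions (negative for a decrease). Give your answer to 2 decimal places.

Initially m₁ = (1 + 0.062) / (0.2541 + 0.055 + 0.062) ≈ 2.86176, so M₁ = 2.86176 × 85.99 ≈ 246.0827 billion.
After the change m₂ = (1 + 0.062) / (0.2541 + 0.0999 + 0.062) ≈ 2.55288, so M₂ = 2.55288 × 85.99 ≈ 219.5222 billion.
ΔM = M₂ − M₁ = 219.5222 − 246.0827 = -26.5605 billion.

-26.56 billion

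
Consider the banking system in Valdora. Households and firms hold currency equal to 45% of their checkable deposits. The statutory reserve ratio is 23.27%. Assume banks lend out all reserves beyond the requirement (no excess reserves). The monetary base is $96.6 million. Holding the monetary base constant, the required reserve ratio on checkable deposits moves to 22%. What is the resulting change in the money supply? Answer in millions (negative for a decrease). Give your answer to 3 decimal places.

Initially m₁ = (1 + 0.45) / (0.2327 + 0.45) ≈ 2.123920, so M₁ = 2.123920 × 96.6 ≈ 205.1707 million.
After the change m₂ = (1 + 0.45) / (0.22 + 0.45) ≈ 2.164179, so M₂ = 2.164179 × 96.6 ≈ 209.0597 million.
ΔM = M₂ − M₁ = 209.0597 − 205.1707 = 3.889 million.

$3.889 million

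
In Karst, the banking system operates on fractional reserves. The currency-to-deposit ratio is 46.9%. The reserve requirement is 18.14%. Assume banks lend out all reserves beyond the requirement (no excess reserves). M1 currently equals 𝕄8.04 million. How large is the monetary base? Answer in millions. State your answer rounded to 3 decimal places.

The money multiplier is m = (1 + c) / (rr + c) = (1 + 0.469) / (0.1814 + 0.469) ≈ 2.25861.
MB = M / m = 8.04 / 2.25861 ≈ 3.5597 million.

𝕄3.560 million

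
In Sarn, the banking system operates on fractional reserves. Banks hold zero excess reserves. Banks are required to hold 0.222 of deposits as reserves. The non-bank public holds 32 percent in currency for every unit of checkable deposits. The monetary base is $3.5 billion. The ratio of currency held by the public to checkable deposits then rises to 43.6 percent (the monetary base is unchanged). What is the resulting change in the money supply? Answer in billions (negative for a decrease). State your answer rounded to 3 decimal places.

-0.886 billion

Initially m₁ = (1 + 0.32) / (0.222 + 0.32) ≈ 2.43542, so M₁ = 2.43542 × 3.5 ≈ 8.524 billion.
After the change m₂ = (1 + 0.436) / (0.222 + 0.436) ≈ 2.18237, so M₂ = 2.18237 × 3.5 ≈ 7.6383 billion.
ΔM = M₂ − M₁ = 7.6383 − 8.524 = -0.8857 billion.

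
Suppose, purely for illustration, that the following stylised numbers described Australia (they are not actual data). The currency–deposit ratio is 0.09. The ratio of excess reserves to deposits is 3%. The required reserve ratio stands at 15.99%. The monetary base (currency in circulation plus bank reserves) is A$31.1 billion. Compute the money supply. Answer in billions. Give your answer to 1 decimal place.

The money multiplier is m = (1 + c) / (rr + e + c) = (1 + 0.09) / (0.1599 + 0.03 + 0.09) ≈ 3.8942.
So M = m × MB = 3.8942 × 31.1 ≈ 121.1096 billion.

A$121.1 billion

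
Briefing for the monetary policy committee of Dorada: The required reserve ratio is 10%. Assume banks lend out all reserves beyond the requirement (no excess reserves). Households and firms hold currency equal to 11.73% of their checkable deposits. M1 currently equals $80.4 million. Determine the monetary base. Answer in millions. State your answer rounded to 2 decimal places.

$15.64 million

The money multiplier is m = (1 + c) / (rr + c) = (1 + 0.1173) / (0.1 + 0.1173) ≈ 5.14174.
MB = M / m = 80.4 / 5.14174 ≈ 15.6367 million.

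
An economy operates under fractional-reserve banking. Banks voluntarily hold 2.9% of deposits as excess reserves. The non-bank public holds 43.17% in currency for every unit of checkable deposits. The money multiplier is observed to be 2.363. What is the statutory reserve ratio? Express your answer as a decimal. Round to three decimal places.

0.145

Using m = 2.363. Since m = (1 + c)/(c + rr + e), the denominator satisfies c + rr + e = (1 + c)/m = (1 + 0.4317) / 2.363 ≈ 0.605882.
With c = 0.4317 and e = 0.029, the statutory reserve ratio is 0.605882 − 0.4317 − 0.029 = 0.145182.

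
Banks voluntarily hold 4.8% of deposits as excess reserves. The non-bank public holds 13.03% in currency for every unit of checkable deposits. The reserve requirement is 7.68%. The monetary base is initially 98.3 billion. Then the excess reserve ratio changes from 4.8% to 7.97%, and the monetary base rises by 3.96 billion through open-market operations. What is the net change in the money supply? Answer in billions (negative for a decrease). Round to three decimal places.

Before: m₁ = (1 + 0.1303) / (0.0768 + 0.048 + 0.1303) ≈ 4.4308114, MB₁ = 98.3, so M₁ = 4.4308114 × 98.3 ≈ 435.5488 billion.
After: m₂ = (1 + 0.1303) / (0.0768 + 0.0797 + 0.1303) ≈ 3.9410739, MB₂ = 98.3 + 3.96 = 102.26, so M₂ = 3.9410739 × 102.26 ≈ 403.0142 billion.
ΔM = M₂ − M₁ = 403.0142 − 435.5488 = -32.5346 billion.

-32.535 billion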